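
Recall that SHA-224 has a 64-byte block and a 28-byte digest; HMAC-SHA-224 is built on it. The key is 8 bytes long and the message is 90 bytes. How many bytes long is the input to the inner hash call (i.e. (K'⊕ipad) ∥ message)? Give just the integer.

Key is 8 ≤ 64 bytes, zero-padded: |K'| = 64.
Inner input = (K'⊕ipad) ∥ m → 64 + 90 = 154 bytes.

154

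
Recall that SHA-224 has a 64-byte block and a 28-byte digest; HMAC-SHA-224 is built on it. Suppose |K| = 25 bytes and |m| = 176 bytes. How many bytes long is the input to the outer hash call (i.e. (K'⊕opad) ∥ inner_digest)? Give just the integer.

92

Key is 25 ≤ 64 bytes, zero-padded: |K'| = 64.
Outer input = (K'⊕opad) ∥ H(inner) → 64 + 28 = 92 bytes.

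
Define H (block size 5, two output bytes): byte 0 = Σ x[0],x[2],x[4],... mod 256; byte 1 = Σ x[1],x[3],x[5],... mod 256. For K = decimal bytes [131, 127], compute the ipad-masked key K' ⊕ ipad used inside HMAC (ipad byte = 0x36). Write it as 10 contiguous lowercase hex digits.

b549363636

Key decimal bytes [131, 127] = 83 7f is 2 bytes ≤ B = 5; zero-pad to 5 bytes: K' = 83 7f 00 00 00.
XOR each byte with 0x36: 83⊕36=b5, 7f⊕36=49, 00⊕36=36, 00⊕36=36, 00⊕36=36.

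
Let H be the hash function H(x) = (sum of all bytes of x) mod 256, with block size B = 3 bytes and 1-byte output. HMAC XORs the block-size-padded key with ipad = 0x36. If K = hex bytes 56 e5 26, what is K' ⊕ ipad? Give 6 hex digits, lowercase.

Key hex bytes 56 e5 26 is exactly B = 3 bytes: K' = 56 e5 26.
XOR each byte with 0x36: 56⊕36=60, e5⊕36=d3, 26⊕36=10.

60d310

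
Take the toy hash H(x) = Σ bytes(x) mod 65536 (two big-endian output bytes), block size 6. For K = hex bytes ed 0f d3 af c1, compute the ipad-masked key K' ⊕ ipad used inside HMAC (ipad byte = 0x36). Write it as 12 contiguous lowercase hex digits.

db39e599f736

Key hex bytes ed 0f d3 af c1 is 5 bytes ≤ B = 6; zero-pad to 6 bytes: K' = ed 0f d3 af c1 00.
XOR each byte with 0x36: ed⊕36=db, 0f⊕36=39, d3⊕36=e5, af⊕36=99, c1⊕36=f7, 00⊕36=36.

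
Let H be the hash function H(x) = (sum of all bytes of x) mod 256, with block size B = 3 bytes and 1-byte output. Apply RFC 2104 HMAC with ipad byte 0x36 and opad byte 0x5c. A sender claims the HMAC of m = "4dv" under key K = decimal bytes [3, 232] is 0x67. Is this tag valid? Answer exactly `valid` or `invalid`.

Key decimal bytes [3, 232] = 03 e8 is 2 bytes ≤ B = 3; zero-pad to 3 bytes: K' = 03 e8 00.
K' ⊕ ipad = 35 de 36; K' ⊕ opad = 5f b4 5c.
Inner hash: sum = 53+222+54+52+100+118 = 599; mod 256 = 87 → 57.
Outer hash (recomputed tag): sum = 95+180+92+87 = 454; mod 256 = 198 → c6.
Recomputed tag = c6; claimed = 67 → mismatch.

invalid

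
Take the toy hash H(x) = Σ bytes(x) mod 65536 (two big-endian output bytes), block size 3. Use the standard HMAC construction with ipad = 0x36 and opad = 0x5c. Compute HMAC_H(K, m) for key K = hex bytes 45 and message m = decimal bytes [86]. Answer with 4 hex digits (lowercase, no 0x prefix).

0107

Key hex bytes 45 is 1 byte ≤ B = 3; zero-pad to 3 bytes: K' = 45 00 00.
K' ⊕ ipad = 73 36 36.  K' ⊕ opad = 19 5c 5c.
Inner input = (K'⊕ipad) ∥ m = 73 36 36 ∥ 56.
Inner hash: sum = 115+54+54+86 = 309 → 01 35.
Outer input = (K'⊕opad) ∥ inner = 19 5c 5c ∥ 01 35.
Outer hash (tag): sum = 25+92+92+1+53 = 263 → 01 07.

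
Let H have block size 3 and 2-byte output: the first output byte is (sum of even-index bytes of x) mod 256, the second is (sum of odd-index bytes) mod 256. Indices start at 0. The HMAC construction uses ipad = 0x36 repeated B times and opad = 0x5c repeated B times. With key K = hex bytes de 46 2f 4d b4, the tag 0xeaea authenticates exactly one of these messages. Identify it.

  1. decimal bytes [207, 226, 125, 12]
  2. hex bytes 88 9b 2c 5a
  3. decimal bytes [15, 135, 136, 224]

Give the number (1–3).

1

Key hex bytes de 46 2f 4d b4 is 5 bytes > B = 3, so hash it first: H(key) = c1 93, then zero-pad to 3 bytes: K' = c1 93 00.
K' ⊕ ipad = f7 a5 36; K' ⊕ opad = 9d cf 5c.
m1: inner = H(f7 a5 36 cf e2 7d 0c) = 1b f1; tag = H(9d cf 5c 1b f1) = eaea ← matches
m2: inner = H(f7 a5 36 88 9b 2c 5a) = 22 59; tag = H(9d cf 5c 22 59) = 52f1
m3: inner = H(f7 a5 36 0f 87 88 e0) = 94 3c; tag = H(9d cf 5c 94 3c) = 3563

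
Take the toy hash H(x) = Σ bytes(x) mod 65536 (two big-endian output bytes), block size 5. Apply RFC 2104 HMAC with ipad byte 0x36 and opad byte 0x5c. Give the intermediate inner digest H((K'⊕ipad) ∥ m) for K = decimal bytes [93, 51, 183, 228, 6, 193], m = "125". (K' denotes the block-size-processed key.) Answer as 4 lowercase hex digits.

Key decimal bytes [93, 51, 183, 228, 6, 193] = 5d 33 b7 e4 06 c1 is 6 bytes > B = 5, so hash it first: H(key) = 02 f2, then zero-pad to 5 bytes: K' = 02 f2 00 00 00.
K' ⊕ ipad = 34 c4 36 36 36.
Inner input = 34 c4 36 36 36 ∥ 31 32 35.
Inner hash: sum = 52+196+54+54+54+49+50+53 = 562 → 02 32.

0232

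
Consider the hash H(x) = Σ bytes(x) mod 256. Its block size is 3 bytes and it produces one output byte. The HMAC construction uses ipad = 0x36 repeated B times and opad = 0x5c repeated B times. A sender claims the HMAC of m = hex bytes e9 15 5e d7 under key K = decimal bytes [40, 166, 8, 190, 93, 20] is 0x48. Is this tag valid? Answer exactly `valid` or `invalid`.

invalid

Key decimal bytes [40, 166, 8, 190, 93, 20] = 28 a6 08 be 5d 14 is 6 bytes > B = 3, so hash it first: H(key) = 05, then zero-pad to 3 bytes: K' = 05 00 00.
K' ⊕ ipad = 33 36 36; K' ⊕ opad = 59 5c 5c.
Inner hash: sum = 51+54+54+233+21+94+215 = 722; mod 256 = 210 → d2.
Outer hash (recomputed tag): sum = 89+92+92+210 = 483; mod 256 = 227 → e3.
Recomputed tag = e3; claimed = 48 → mismatch.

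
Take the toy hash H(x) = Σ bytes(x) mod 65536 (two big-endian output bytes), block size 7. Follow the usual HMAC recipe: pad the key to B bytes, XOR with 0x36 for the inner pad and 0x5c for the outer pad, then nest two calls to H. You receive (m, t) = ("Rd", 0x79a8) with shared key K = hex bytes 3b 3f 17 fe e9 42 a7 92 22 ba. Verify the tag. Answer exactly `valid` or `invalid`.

invalid

Key hex bytes 3b 3f 17 fe e9 42 a7 92 22 ba is 10 bytes > B = 7, so hash it first: H(key) = 04 cf, then zero-pad to 7 bytes: K' = 04 cf 00 00 00 00 00.
K' ⊕ ipad = 32 f9 36 36 36 36 36; K' ⊕ opad = 58 93 5c 5c 5c 5c 5c.
Inner hash: sum = 50+249+54+54+54+54+54+82+100 = 751 → 02 ef.
Outer hash (recomputed tag): sum = 88+147+92+92+92+92+92+2+239 = 936 → 03 a8.
Recomputed tag = 03a8; claimed = 79a8 → mismatch.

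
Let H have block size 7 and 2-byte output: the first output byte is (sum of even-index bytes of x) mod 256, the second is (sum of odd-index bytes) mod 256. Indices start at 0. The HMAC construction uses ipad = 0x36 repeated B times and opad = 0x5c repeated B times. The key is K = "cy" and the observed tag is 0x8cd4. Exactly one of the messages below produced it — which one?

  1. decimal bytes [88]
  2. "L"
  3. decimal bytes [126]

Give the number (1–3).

3

Key "cy" = 63 79 is 2 bytes ≤ B = 7; zero-pad to 7 bytes: K' = 63 79 00 00 00 00 00.
K' ⊕ ipad = 55 4f 36 36 36 36 36; K' ⊕ opad = 3f 25 5c 5c 5c 5c 5c.
m1: inner = H(55 4f 36 36 36 36 36 58) = f7 13; tag = H(3f 25 5c 5c 5c 5c 5c f7 13) = 66d4
m2: inner = H(55 4f 36 36 36 36 36 4c) = f7 07; tag = H(3f 25 5c 5c 5c 5c 5c f7 07) = 5ad4
m3: inner = H(55 4f 36 36 36 36 36 7e) = f7 39; tag = H(3f 25 5c 5c 5c 5c 5c f7 39) = 8cd4 ← matches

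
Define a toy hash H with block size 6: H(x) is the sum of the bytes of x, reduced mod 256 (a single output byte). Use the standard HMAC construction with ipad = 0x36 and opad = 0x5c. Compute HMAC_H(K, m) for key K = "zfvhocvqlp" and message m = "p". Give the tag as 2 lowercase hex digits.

Key "zfvhocvqlp" = 7a 66 76 68 6f 63 76 71 6c 70 is 10 bytes > B = 6, so hash it first: H(key) = 53, then zero-pad to 6 bytes: K' = 53 00 00 00 00 00.
K' ⊕ ipad = 65 36 36 36 36 36.  K' ⊕ opad = 0f 5c 5c 5c 5c 5c.
Inner input = (K'⊕ipad) ∥ m = 65 36 36 36 36 36 ∥ 70.
Inner hash: sum = 101+54+54+54+54+54+112 = 483; mod 256 = 227 → e3.
Outer input = (K'⊕opad) ∥ inner = 0f 5c 5c 5c 5c 5c ∥ e3.
Outer hash (tag): sum = 15+92+92+92+92+92+227 = 702; mod 256 = 190 → be.

be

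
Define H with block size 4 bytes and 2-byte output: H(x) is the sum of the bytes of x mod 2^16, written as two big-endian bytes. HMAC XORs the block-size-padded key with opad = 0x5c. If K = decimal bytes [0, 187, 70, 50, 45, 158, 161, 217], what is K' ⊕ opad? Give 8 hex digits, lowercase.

Key decimal bytes [0, 187, 70, 50, 45, 158, 161, 217] = 00 bb 46 32 2d 9e a1 d9 is 8 bytes > B = 4, so hash it first: H(key) = 03 78, then zero-pad to 4 bytes: K' = 03 78 00 00.
XOR each byte with 0x5c: 03⊕5c=5f, 78⊕5c=24, 00⊕5c=5c, 00⊕5c=5c.

5f245c5c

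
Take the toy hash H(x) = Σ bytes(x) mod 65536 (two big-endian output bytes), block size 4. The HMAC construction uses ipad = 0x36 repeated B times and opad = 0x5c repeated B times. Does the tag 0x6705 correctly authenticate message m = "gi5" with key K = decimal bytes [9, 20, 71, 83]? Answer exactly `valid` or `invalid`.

invalid

Key decimal bytes [9, 20, 71, 83] = 09 14 47 53 is exactly B = 4 bytes: K' = 09 14 47 53.
K' ⊕ ipad = 3f 22 71 65; K' ⊕ opad = 55 48 1b 0f.
Inner hash: sum = 63+34+113+101+103+105+53 = 572 → 02 3c.
Outer hash (recomputed tag): sum = 85+72+27+15+2+60 = 261 → 01 05.
Recomputed tag = 0105; claimed = 6705 → mismatch.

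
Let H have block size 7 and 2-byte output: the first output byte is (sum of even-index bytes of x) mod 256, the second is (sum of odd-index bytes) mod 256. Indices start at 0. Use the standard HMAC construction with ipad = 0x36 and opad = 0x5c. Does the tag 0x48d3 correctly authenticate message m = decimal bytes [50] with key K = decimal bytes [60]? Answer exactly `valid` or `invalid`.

invalid

Key decimal bytes [60] = 3c is 1 byte ≤ B = 7; zero-pad to 7 bytes: K' = 3c 00 00 00 00 00 00.
K' ⊕ ipad = 0a 36 36 36 36 36 36; K' ⊕ opad = 60 5c 5c 5c 5c 5c 5c.
Inner hash: even-index sum = 172 mod 256 = 172; odd-index sum = 212 mod 256 = 212 → ac d4.
Outer hash (recomputed tag): even-index sum = 584 mod 256 = 72; odd-index sum = 448 mod 256 = 192 → 48 c0.
Recomputed tag = 48c0; claimed = 48d3 → mismatch.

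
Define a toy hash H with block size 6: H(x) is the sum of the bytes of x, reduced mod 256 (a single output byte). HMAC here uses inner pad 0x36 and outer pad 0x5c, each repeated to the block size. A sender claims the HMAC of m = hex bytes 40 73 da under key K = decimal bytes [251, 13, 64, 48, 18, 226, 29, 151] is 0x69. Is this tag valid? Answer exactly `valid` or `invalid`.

Key decimal bytes [251, 13, 64, 48, 18, 226, 29, 151] = fb 0d 40 30 12 e2 1d 97 is 8 bytes > B = 6, so hash it first: H(key) = 20, then zero-pad to 6 bytes: K' = 20 00 00 00 00 00.
K' ⊕ ipad = 16 36 36 36 36 36; K' ⊕ opad = 7c 5c 5c 5c 5c 5c.
Inner hash: sum = 22+54+54+54+54+54+64+115+218 = 689; mod 256 = 177 → b1.
Outer hash (recomputed tag): sum = 124+92+92+92+92+92+177 = 761; mod 256 = 249 → f9.
Recomputed tag = f9; claimed = 69 → mismatch.

invalid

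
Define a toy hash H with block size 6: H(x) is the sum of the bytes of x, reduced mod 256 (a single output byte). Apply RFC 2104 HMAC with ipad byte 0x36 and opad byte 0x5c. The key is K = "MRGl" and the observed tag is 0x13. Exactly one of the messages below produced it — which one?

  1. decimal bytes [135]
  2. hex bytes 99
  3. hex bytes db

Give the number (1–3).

Key "MRGl" = 4d 52 47 6c is 4 bytes ≤ B = 6; zero-pad to 6 bytes: K' = 4d 52 47 6c 00 00.
K' ⊕ ipad = 7b 64 71 5a 36 36; K' ⊕ opad = 11 0e 1b 30 5c 5c.
m1: inner = H(7b 64 71 5a 36 36 87) = 9d; tag = H(11 0e 1b 30 5c 5c 9d) = bf
m2: inner = H(7b 64 71 5a 36 36 99) = af; tag = H(11 0e 1b 30 5c 5c af) = d1
m3: inner = H(7b 64 71 5a 36 36 db) = f1; tag = H(11 0e 1b 30 5c 5c f1) = 13 ← matches

3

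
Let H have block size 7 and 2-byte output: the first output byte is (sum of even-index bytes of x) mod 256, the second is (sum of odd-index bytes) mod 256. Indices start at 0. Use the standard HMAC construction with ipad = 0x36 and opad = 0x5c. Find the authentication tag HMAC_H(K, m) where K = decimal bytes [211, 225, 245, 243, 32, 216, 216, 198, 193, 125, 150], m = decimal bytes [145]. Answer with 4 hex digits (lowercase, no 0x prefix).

352e

Key decimal bytes [211, 225, 245, 243, 32, 216, 216, 198, 193, 125, 150] = d3 e1 f5 f3 20 d8 d8 c6 c1 7d 96 is 11 bytes > B = 7, so hash it first: H(key) = 17 ef, then zero-pad to 7 bytes: K' = 17 ef 00 00 00 00 00.
K' ⊕ ipad = 21 d9 36 36 36 36 36.  K' ⊕ opad = 4b b3 5c 5c 5c 5c 5c.
Inner input = (K'⊕ipad) ∥ m = 21 d9 36 36 36 36 36 ∥ 91.
Inner hash: even-index sum = 195 mod 256 = 195; odd-index sum = 470 mod 256 = 214 → c3 d6.
Outer input = (K'⊕opad) ∥ inner = 4b b3 5c 5c 5c 5c 5c ∥ c3 d6.
Outer hash (tag): even-index sum = 565 mod 256 = 53; odd-index sum = 558 mod 256 = 46 → 35 2e.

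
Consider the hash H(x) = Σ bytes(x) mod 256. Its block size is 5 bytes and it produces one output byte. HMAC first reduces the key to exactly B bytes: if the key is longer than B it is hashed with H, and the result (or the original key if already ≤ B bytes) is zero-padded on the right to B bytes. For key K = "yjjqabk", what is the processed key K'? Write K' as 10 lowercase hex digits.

|K| = 7 > B = 5, so first hash the key.
H(K): sum = 121+106+106+113+97+98+107 = 748; mod 256 = 236 → ec.
Zero-pad H(K) = ec to 5 bytes: K' = ec 00 00 00 00.

ec00000000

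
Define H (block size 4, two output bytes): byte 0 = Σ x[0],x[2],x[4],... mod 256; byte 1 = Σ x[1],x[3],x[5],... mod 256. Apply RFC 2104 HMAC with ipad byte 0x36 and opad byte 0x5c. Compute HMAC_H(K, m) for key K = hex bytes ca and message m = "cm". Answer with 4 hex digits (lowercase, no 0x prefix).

8791

Key hex bytes ca is 1 byte ≤ B = 4; zero-pad to 4 bytes: K' = ca 00 00 00.
K' ⊕ ipad = fc 36 36 36.  K' ⊕ opad = 96 5c 5c 5c.
Inner input = (K'⊕ipad) ∥ m = fc 36 36 36 ∥ 63 6d.
Inner hash: even-index sum = 405 mod 256 = 149; odd-index sum = 217 mod 256 = 217 → 95 d9.
Outer input = (K'⊕opad) ∥ inner = 96 5c 5c 5c ∥ 95 d9.
Outer hash (tag): even-index sum = 391 mod 256 = 135; odd-index sum = 401 mod 256 = 145 → 87 91.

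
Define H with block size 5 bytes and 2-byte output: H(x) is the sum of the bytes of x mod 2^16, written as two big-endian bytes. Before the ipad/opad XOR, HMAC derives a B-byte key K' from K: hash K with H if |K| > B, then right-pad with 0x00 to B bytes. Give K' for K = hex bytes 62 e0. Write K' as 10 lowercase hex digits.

Key hex bytes 62 e0 is 2 bytes ≤ B = 5; zero-pad to 5 bytes: K' = 62 e0 00 00 00.

62e0000000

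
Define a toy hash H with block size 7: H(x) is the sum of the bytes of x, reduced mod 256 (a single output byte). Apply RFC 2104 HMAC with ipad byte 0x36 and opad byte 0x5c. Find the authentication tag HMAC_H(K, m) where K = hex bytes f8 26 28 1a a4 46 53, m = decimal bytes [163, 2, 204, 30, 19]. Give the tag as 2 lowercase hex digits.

2a

Key hex bytes f8 26 28 1a a4 46 53 is exactly B = 7 bytes: K' = f8 26 28 1a a4 46 53.
K' ⊕ ipad = ce 10 1e 2c 92 70 65.  K' ⊕ opad = a4 7a 74 46 f8 1a 0f.
Inner input = (K'⊕ipad) ∥ m = ce 10 1e 2c 92 70 65 ∥ a3 02 cc 1e 13.
Inner hash: sum = 206+16+30+44+146+112+101+163+2+204+30+19 = 1073; mod 256 = 49 → 31.
Outer input = (K'⊕opad) ∥ inner = a4 7a 74 46 f8 1a 0f ∥ 31.
Outer hash (tag): sum = 164+122+116+70+248+26+15+49 = 810; mod 256 = 42 → 2a.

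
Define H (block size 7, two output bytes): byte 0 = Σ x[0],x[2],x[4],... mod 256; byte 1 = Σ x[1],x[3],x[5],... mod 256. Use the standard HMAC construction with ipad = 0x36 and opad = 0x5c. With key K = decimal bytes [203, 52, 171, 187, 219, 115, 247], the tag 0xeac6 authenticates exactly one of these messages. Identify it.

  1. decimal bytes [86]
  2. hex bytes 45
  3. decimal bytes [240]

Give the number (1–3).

1

Key decimal bytes [203, 52, 171, 187, 219, 115, 247] = cb 34 ab bb db 73 f7 is exactly B = 7 bytes: K' = cb 34 ab bb db 73 f7.
K' ⊕ ipad = fd 02 9d 8d ed 45 c1; K' ⊕ opad = 97 68 f7 e7 87 2f ab.
m1: inner = H(fd 02 9d 8d ed 45 c1 56) = 48 2a; tag = H(97 68 f7 e7 87 2f ab 48 2a) = eac6 ← matches
m2: inner = H(fd 02 9d 8d ed 45 c1 45) = 48 19; tag = H(97 68 f7 e7 87 2f ab 48 19) = d9c6
m3: inner = H(fd 02 9d 8d ed 45 c1 f0) = 48 c4; tag = H(97 68 f7 e7 87 2f ab 48 c4) = 84c6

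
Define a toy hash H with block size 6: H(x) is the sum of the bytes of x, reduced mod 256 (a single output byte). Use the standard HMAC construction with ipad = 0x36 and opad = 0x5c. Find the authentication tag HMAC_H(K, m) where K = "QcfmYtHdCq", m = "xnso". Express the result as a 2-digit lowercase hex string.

0c

Key "QcfmYtHdCq" = 51 63 66 6d 59 74 48 64 43 71 is 10 bytes > B = 6, so hash it first: H(key) = b4, then zero-pad to 6 bytes: K' = b4 00 00 00 00 00.
K' ⊕ ipad = 82 36 36 36 36 36.  K' ⊕ opad = e8 5c 5c 5c 5c 5c.
Inner input = (K'⊕ipad) ∥ m = 82 36 36 36 36 36 ∥ 78 6e 73 6f.
Inner hash: sum = 130+54+54+54+54+54+120+110+115+111 = 856; mod 256 = 88 → 58.
Outer input = (K'⊕opad) ∥ inner = e8 5c 5c 5c 5c 5c ∥ 58.
Outer hash (tag): sum = 232+92+92+92+92+92+88 = 780; mod 256 = 12 → 0c.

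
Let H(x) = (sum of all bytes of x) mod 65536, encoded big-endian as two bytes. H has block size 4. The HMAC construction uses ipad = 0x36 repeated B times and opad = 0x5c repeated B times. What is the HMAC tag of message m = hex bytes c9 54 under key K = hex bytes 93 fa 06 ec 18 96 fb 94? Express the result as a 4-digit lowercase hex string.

0237

Key hex bytes 93 fa 06 ec 18 96 fb 94 is 8 bytes > B = 4, so hash it first: H(key) = 04 bc, then zero-pad to 4 bytes: K' = 04 bc 00 00.
K' ⊕ ipad = 32 8a 36 36.  K' ⊕ opad = 58 e0 5c 5c.
Inner input = (K'⊕ipad) ∥ m = 32 8a 36 36 ∥ c9 54.
Inner hash: sum = 50+138+54+54+201+84 = 581 → 02 45.
Outer input = (K'⊕opad) ∥ inner = 58 e0 5c 5c ∥ 02 45.
Outer hash (tag): sum = 88+224+92+92+2+69 = 567 → 02 37.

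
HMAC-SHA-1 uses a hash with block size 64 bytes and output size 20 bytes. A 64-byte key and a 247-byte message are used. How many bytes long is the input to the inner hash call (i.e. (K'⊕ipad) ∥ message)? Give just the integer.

Key is 64 ≤ 64 bytes, zero-padded: |K'| = 64.
Inner input = (K'⊕ipad) ∥ m → 64 + 247 = 311 bytes.

311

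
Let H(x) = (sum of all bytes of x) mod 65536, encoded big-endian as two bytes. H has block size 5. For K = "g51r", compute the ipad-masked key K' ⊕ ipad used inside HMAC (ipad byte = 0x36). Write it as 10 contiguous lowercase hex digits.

5103074436

Key "g51r" = 67 35 31 72 is 4 bytes ≤ B = 5; zero-pad to 5 bytes: K' = 67 35 31 72 00.
XOR each byte with 0x36: 67⊕36=51, 35⊕36=03, 31⊕36=07, 72⊕36=44, 00⊕36=36.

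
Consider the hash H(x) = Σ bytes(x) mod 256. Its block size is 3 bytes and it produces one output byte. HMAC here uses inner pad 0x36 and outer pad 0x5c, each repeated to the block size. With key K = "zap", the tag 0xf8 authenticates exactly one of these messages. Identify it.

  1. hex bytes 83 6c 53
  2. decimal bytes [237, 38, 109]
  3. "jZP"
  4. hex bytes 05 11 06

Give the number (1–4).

2

Key "zap" = 7a 61 70 is exactly B = 3 bytes: K' = 7a 61 70.
K' ⊕ ipad = 4c 57 46; K' ⊕ opad = 26 3d 2c.
m1: inner = H(4c 57 46 83 6c 53) = 2b; tag = H(26 3d 2c 2b) = ba
m2: inner = H(4c 57 46 ed 26 6d) = 69; tag = H(26 3d 2c 69) = f8 ← matches
m3: inner = H(4c 57 46 6a 5a 50) = fd; tag = H(26 3d 2c fd) = 8c
m4: inner = H(4c 57 46 05 11 06) = 05; tag = H(26 3d 2c 05) = 94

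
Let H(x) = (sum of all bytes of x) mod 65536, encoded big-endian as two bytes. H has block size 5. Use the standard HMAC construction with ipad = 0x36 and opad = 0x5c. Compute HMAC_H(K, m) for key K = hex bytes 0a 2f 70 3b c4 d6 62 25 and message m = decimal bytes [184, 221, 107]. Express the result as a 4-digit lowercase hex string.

01d9

Key hex bytes 0a 2f 70 3b c4 d6 62 25 is 8 bytes > B = 5, so hash it first: H(key) = 03 05, then zero-pad to 5 bytes: K' = 03 05 00 00 00.
K' ⊕ ipad = 35 33 36 36 36.  K' ⊕ opad = 5f 59 5c 5c 5c.
Inner input = (K'⊕ipad) ∥ m = 35 33 36 36 36 ∥ b8 dd 6b.
Inner hash: sum = 53+51+54+54+54+184+221+107 = 778 → 03 0a.
Outer input = (K'⊕opad) ∥ inner = 5f 59 5c 5c 5c ∥ 03 0a.
Outer hash (tag): sum = 95+89+92+92+92+3+10 = 473 → 01 d9.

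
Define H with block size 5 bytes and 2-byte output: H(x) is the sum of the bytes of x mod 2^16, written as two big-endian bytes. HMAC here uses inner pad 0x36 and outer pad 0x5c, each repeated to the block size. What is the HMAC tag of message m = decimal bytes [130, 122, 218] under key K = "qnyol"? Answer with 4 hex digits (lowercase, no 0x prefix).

Key "qnyol" = 71 6e 79 6f 6c is exactly B = 5 bytes: K' = 71 6e 79 6f 6c.
K' ⊕ ipad = 47 58 4f 59 5a.  K' ⊕ opad = 2d 32 25 33 30.
Inner input = (K'⊕ipad) ∥ m = 47 58 4f 59 5a ∥ 82 7a da.
Inner hash: sum = 71+88+79+89+90+130+122+218 = 887 → 03 77.
Outer input = (K'⊕opad) ∥ inner = 2d 32 25 33 30 ∥ 03 77.
Outer hash (tag): sum = 45+50+37+51+48+3+119 = 353 → 01 61.

0161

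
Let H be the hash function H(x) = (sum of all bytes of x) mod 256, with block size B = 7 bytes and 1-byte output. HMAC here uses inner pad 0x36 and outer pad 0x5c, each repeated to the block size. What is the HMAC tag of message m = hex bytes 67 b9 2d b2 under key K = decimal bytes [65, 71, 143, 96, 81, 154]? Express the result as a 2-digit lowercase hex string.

Key decimal bytes [65, 71, 143, 96, 81, 154] = 41 47 8f 60 51 9a is 6 bytes ≤ B = 7; zero-pad to 7 bytes: K' = 41 47 8f 60 51 9a 00.
K' ⊕ ipad = 77 71 b9 56 67 ac 36.  K' ⊕ opad = 1d 1b d3 3c 0d c6 5c.
Inner input = (K'⊕ipad) ∥ m = 77 71 b9 56 67 ac 36 ∥ 67 b9 2d b2.
Inner hash: sum = 119+113+185+86+103+172+54+103+185+45+178 = 1343; mod 256 = 63 → 3f.
Outer input = (K'⊕opad) ∥ inner = 1d 1b d3 3c 0d c6 5c ∥ 3f.
Outer hash (tag): sum = 29+27+211+60+13+198+92+63 = 693; mod 256 = 181 → b5.

b5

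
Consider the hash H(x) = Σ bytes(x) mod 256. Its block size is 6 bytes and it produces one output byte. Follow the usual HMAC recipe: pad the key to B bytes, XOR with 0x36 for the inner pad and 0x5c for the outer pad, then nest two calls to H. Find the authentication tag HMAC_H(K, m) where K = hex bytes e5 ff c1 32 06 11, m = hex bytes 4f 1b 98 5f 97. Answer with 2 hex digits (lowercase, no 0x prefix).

Key hex bytes e5 ff c1 32 06 11 is exactly B = 6 bytes: K' = e5 ff c1 32 06 11.
K' ⊕ ipad = d3 c9 f7 04 30 27.  K' ⊕ opad = b9 a3 9d 6e 5a 4d.
Inner input = (K'⊕ipad) ∥ m = d3 c9 f7 04 30 27 ∥ 4f 1b 98 5f 97.
Inner hash: sum = 211+201+247+4+48+39+79+27+152+95+151 = 1254; mod 256 = 230 → e6.
Outer input = (K'⊕opad) ∥ inner = b9 a3 9d 6e 5a 4d ∥ e6.
Outer hash (tag): sum = 185+163+157+110+90+77+230 = 1012; mod 256 = 244 → f4.

f4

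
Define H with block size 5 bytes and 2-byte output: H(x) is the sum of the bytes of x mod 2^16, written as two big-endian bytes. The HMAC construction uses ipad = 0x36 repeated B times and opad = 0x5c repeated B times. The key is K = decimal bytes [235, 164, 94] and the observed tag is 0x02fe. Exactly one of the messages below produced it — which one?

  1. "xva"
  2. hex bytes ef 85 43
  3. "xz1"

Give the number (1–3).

1

Key decimal bytes [235, 164, 94] = eb a4 5e is 3 bytes ≤ B = 5; zero-pad to 5 bytes: K' = eb a4 5e 00 00.
K' ⊕ ipad = dd 92 68 36 36; K' ⊕ opad = b7 f8 02 5c 5c.
m1: inner = H(dd 92 68 36 36 78 76 61) = 03 92; tag = H(b7 f8 02 5c 5c 03 92) = 02fe ← matches
m2: inner = H(dd 92 68 36 36 ef 85 43) = 03 fa; tag = H(b7 f8 02 5c 5c 03 fa) = 0366
m3: inner = H(dd 92 68 36 36 78 7a 31) = 03 66; tag = H(b7 f8 02 5c 5c 03 66) = 02d2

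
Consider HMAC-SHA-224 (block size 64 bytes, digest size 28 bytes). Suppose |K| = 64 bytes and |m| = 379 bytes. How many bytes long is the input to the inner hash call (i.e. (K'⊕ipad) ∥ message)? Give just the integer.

Key is 64 ≤ 64 bytes, zero-padded: |K'| = 64.
Inner input = (K'⊕ipad) ∥ m → 64 + 379 = 443 bytes.

443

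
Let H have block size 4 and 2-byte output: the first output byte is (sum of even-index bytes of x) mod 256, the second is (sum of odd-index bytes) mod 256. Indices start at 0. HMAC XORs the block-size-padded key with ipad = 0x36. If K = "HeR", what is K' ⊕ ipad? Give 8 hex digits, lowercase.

7e536436

Key "HeR" = 48 65 52 is 3 bytes ≤ B = 4; zero-pad to 4 bytes: K' = 48 65 52 00.
XOR each byte with 0x36: 48⊕36=7e, 65⊕36=53, 52⊕36=64, 00⊕36=36.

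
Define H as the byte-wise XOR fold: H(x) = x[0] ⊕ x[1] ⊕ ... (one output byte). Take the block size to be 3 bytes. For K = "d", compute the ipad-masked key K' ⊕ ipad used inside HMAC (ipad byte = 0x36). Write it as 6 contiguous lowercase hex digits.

Key "d" = 64 is 1 byte ≤ B = 3; zero-pad to 3 bytes: K' = 64 00 00.
XOR each byte with 0x36: 64⊕36=52, 00⊕36=36, 00⊕36=36.

523636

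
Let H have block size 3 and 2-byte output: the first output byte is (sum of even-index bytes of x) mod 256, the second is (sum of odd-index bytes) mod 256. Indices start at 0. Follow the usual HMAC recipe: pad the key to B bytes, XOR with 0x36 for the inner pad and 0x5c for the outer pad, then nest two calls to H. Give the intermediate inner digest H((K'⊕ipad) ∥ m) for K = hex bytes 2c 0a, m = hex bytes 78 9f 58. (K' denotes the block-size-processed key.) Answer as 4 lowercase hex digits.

ef0c

Key hex bytes 2c 0a is 2 bytes ≤ B = 3; zero-pad to 3 bytes: K' = 2c 0a 00.
K' ⊕ ipad = 1a 3c 36.
Inner input = 1a 3c 36 ∥ 78 9f 58.
Inner hash: even-index sum = 239 mod 256 = 239; odd-index sum = 268 mod 256 = 12 → ef 0c.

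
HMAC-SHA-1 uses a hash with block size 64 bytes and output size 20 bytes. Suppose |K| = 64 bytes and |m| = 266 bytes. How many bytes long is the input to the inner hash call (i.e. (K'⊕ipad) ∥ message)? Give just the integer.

330

Key is 64 ≤ 64 bytes, zero-padded: |K'| = 64.
Inner input = (K'⊕ipad) ∥ m → 64 + 266 = 330 bytes.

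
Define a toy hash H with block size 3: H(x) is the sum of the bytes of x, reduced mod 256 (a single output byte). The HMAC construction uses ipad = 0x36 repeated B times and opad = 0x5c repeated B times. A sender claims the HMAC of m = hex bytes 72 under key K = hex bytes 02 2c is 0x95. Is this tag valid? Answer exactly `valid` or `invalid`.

Key hex bytes 02 2c is 2 bytes ≤ B = 3; zero-pad to 3 bytes: K' = 02 2c 00.
K' ⊕ ipad = 34 1a 36; K' ⊕ opad = 5e 70 5c.
Inner hash: sum = 52+26+54+114 = 246 → f6.
Outer hash (recomputed tag): sum = 94+112+92+246 = 544; mod 256 = 32 → 20.
Recomputed tag = 20; claimed = 95 → mismatch.

invalid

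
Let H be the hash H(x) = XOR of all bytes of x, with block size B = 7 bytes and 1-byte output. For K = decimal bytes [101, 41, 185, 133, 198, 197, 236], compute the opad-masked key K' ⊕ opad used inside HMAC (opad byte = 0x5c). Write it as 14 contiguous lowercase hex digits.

3975e5d99a99b0

Key decimal bytes [101, 41, 185, 133, 198, 197, 236] = 65 29 b9 85 c6 c5 ec is exactly B = 7 bytes: K' = 65 29 b9 85 c6 c5 ec.
XOR each byte with 0x5c: 65⊕5c=39, 29⊕5c=75, b9⊕5c=e5, 85⊕5c=d9, c6⊕5c=9a, c5⊕5c=99, ec⊕5c=b0.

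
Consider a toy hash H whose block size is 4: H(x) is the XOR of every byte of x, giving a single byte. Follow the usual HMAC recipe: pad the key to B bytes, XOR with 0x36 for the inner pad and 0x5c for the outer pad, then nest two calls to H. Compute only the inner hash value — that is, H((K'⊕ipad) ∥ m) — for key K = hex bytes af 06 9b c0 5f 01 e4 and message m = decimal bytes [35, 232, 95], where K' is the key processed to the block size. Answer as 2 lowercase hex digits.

Key hex bytes af 06 9b c0 5f 01 e4 is 7 bytes > B = 4, so hash it first: H(key) = 48, then zero-pad to 4 bytes: K' = 48 00 00 00.
K' ⊕ ipad = 7e 36 36 36.
Inner input = 7e 36 36 36 ∥ 23 e8 5f.
Inner hash: XOR 7e⊕36⊕36⊕36⊕23⊕e8⊕5f = dc.

dc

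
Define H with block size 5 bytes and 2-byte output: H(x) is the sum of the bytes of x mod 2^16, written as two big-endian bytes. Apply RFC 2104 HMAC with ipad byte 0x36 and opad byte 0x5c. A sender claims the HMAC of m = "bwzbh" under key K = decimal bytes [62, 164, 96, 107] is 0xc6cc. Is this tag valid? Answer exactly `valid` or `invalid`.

Key decimal bytes [62, 164, 96, 107] = 3e a4 60 6b is 4 bytes ≤ B = 5; zero-pad to 5 bytes: K' = 3e a4 60 6b 00.
K' ⊕ ipad = 08 92 56 5d 36; K' ⊕ opad = 62 f8 3c 37 5c.
Inner hash: sum = 8+146+86+93+54+98+119+122+98+104 = 928 → 03 a0.
Outer hash (recomputed tag): sum = 98+248+60+55+92+3+160 = 716 → 02 cc.
Recomputed tag = 02cc; claimed = c6cc → mismatch.

invalid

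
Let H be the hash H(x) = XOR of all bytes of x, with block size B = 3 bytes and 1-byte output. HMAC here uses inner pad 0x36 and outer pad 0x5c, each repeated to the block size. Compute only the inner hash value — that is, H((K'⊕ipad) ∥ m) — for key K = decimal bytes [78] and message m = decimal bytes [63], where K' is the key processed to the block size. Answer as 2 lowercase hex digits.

47

Key decimal bytes [78] = 4e is 1 byte ≤ B = 3; zero-pad to 3 bytes: K' = 4e 00 00.
K' ⊕ ipad = 78 36 36.
Inner input = 78 36 36 ∥ 3f.
Inner hash: XOR 78⊕36⊕36⊕3f = 47.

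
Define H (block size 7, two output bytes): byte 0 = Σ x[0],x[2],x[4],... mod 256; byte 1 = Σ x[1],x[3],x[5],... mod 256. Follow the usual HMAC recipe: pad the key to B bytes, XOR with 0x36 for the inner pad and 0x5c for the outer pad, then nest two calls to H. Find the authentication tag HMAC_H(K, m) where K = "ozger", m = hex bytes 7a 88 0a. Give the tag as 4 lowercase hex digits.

Key "ozger" = 6f 7a 67 65 72 is 5 bytes ≤ B = 7; zero-pad to 7 bytes: K' = 6f 7a 67 65 72 00 00.
K' ⊕ ipad = 59 4c 51 53 44 36 36.  K' ⊕ opad = 33 26 3b 39 2e 5c 5c.
Inner input = (K'⊕ipad) ∥ m = 59 4c 51 53 44 36 36 ∥ 7a 88 0a.
Inner hash: even-index sum = 428 mod 256 = 172; odd-index sum = 345 mod 256 = 89 → ac 59.
Outer input = (K'⊕opad) ∥ inner = 33 26 3b 39 2e 5c 5c ∥ ac 59.
Outer hash (tag): even-index sum = 337 mod 256 = 81; odd-index sum = 359 mod 256 = 103 → 51 67.

5167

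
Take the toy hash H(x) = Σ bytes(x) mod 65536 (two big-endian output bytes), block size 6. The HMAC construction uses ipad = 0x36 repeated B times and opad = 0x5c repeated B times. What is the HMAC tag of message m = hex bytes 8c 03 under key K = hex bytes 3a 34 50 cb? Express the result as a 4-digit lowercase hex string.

Key hex bytes 3a 34 50 cb is 4 bytes ≤ B = 6; zero-pad to 6 bytes: K' = 3a 34 50 cb 00 00.
K' ⊕ ipad = 0c 02 66 fd 36 36.  K' ⊕ opad = 66 68 0c 97 5c 5c.
Inner input = (K'⊕ipad) ∥ m = 0c 02 66 fd 36 36 ∥ 8c 03.
Inner hash: sum = 12+2+102+253+54+54+140+3 = 620 → 02 6c.
Outer input = (K'⊕opad) ∥ inner = 66 68 0c 97 5c 5c ∥ 02 6c.
Outer hash (tag): sum = 102+104+12+151+92+92+2+108 = 663 → 02 97.

0297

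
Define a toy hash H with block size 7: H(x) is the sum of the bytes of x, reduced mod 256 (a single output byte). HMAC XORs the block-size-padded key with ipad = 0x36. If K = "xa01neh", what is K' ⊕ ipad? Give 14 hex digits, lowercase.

4e57060758535e

Key "xa01neh" = 78 61 30 31 6e 65 68 is exactly B = 7 bytes: K' = 78 61 30 31 6e 65 68.
XOR each byte with 0x36: 78⊕36=4e, 61⊕36=57, 30⊕36=06, 31⊕36=07, 6e⊕36=58, 65⊕36=53, 68⊕36=5e.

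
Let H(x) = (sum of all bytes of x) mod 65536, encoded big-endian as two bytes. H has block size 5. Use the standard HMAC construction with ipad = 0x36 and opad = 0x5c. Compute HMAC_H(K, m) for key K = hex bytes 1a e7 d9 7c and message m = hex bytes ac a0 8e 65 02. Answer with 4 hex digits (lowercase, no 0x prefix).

Key hex bytes 1a e7 d9 7c is 4 bytes ≤ B = 5; zero-pad to 5 bytes: K' = 1a e7 d9 7c 00.
K' ⊕ ipad = 2c d1 ef 4a 36.  K' ⊕ opad = 46 bb 85 20 5c.
Inner input = (K'⊕ipad) ∥ m = 2c d1 ef 4a 36 ∥ ac a0 8e 65 02.
Inner hash: sum = 44+209+239+74+54+172+160+142+101+2 = 1197 → 04 ad.
Outer input = (K'⊕opad) ∥ inner = 46 bb 85 20 5c ∥ 04 ad.
Outer hash (tag): sum = 70+187+133+32+92+4+173 = 691 → 02 b3.

02b3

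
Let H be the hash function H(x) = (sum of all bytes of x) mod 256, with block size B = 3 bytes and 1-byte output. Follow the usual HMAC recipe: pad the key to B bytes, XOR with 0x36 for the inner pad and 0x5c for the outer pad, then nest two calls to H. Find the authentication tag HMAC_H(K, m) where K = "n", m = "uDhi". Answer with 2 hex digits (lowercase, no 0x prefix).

Key "n" = 6e is 1 byte ≤ B = 3; zero-pad to 3 bytes: K' = 6e 00 00.
K' ⊕ ipad = 58 36 36.  K' ⊕ opad = 32 5c 5c.
Inner input = (K'⊕ipad) ∥ m = 58 36 36 ∥ 75 44 68 69.
Inner hash: sum = 88+54+54+117+68+104+105 = 590; mod 256 = 78 → 4e.
Outer input = (K'⊕opad) ∥ inner = 32 5c 5c ∥ 4e.
Outer hash (tag): sum = 50+92+92+78 = 312; mod 256 = 56 → 38.

38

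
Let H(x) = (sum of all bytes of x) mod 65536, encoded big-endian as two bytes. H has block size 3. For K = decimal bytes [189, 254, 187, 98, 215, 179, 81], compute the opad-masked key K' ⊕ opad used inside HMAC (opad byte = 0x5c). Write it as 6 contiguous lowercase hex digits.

Key decimal bytes [189, 254, 187, 98, 215, 179, 81] = bd fe bb 62 d7 b3 51 is 7 bytes > B = 3, so hash it first: H(key) = 04 b3, then zero-pad to 3 bytes: K' = 04 b3 00.
XOR each byte with 0x5c: 04⊕5c=58, b3⊕5c=ef, 00⊕5c=5c.

58ef5c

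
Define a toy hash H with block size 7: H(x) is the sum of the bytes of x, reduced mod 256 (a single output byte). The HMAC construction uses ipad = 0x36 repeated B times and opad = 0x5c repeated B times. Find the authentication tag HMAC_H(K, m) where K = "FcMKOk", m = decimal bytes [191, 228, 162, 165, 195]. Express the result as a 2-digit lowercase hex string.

Key "FcMKOk" = 46 63 4d 4b 4f 6b is 6 bytes ≤ B = 7; zero-pad to 7 bytes: K' = 46 63 4d 4b 4f 6b 00.
K' ⊕ ipad = 70 55 7b 7d 79 5d 36.  K' ⊕ opad = 1a 3f 11 17 13 37 5c.
Inner input = (K'⊕ipad) ∥ m = 70 55 7b 7d 79 5d 36 ∥ bf e4 a2 a5 c3.
Inner hash: sum = 112+85+123+125+121+93+54+191+228+162+165+195 = 1654; mod 256 = 118 → 76.
Outer input = (K'⊕opad) ∥ inner = 1a 3f 11 17 13 37 5c ∥ 76.
Outer hash (tag): sum = 26+63+17+23+19+55+92+118 = 413; mod 256 = 157 → 9d.

9d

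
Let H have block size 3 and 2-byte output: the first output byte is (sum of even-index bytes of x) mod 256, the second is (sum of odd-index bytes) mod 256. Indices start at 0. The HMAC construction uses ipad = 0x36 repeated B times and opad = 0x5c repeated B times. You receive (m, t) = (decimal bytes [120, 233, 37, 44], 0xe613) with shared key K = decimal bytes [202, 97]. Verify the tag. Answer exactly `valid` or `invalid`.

Key decimal bytes [202, 97] = ca 61 is 2 bytes ≤ B = 3; zero-pad to 3 bytes: K' = ca 61 00.
K' ⊕ ipad = fc 57 36; K' ⊕ opad = 96 3d 5c.
Inner hash: even-index sum = 583 mod 256 = 71; odd-index sum = 244 mod 256 = 244 → 47 f4.
Outer hash (recomputed tag): even-index sum = 486 mod 256 = 230; odd-index sum = 132 mod 256 = 132 → e6 84.
Recomputed tag = e684; claimed = e613 → mismatch.

invalid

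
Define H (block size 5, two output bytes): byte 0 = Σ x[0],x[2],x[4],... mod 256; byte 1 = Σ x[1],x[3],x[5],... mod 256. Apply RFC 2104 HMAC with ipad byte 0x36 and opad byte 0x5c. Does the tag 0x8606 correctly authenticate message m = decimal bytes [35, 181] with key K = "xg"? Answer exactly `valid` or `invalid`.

Key "xg" = 78 67 is 2 bytes ≤ B = 5; zero-pad to 5 bytes: K' = 78 67 00 00 00.
K' ⊕ ipad = 4e 51 36 36 36; K' ⊕ opad = 24 3b 5c 5c 5c.
Inner hash: even-index sum = 367 mod 256 = 111; odd-index sum = 170 mod 256 = 170 → 6f aa.
Outer hash (recomputed tag): even-index sum = 390 mod 256 = 134; odd-index sum = 262 mod 256 = 6 → 86 06.
Recomputed tag = 8606; claimed = 8606 → match.

valid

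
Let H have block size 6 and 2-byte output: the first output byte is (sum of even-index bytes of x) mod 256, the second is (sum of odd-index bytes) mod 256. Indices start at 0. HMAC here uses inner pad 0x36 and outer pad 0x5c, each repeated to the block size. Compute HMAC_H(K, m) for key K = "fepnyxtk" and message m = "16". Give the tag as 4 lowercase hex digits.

e9c4

Key "fepnyxtk" = 66 65 70 6e 79 78 74 6b is 8 bytes > B = 6, so hash it first: H(key) = c3 b6, then zero-pad to 6 bytes: K' = c3 b6 00 00 00 00.
K' ⊕ ipad = f5 80 36 36 36 36.  K' ⊕ opad = 9f ea 5c 5c 5c 5c.
Inner input = (K'⊕ipad) ∥ m = f5 80 36 36 36 36 ∥ 31 36.
Inner hash: even-index sum = 402 mod 256 = 146; odd-index sum = 290 mod 256 = 34 → 92 22.
Outer input = (K'⊕opad) ∥ inner = 9f ea 5c 5c 5c 5c ∥ 92 22.
Outer hash (tag): even-index sum = 489 mod 256 = 233; odd-index sum = 452 mod 256 = 196 → e9 c4.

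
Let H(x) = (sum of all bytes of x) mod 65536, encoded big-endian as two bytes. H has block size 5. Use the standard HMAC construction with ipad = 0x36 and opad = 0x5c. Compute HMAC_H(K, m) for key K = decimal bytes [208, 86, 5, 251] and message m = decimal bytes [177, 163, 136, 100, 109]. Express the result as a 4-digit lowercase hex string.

0220

Key decimal bytes [208, 86, 5, 251] = d0 56 05 fb is 4 bytes ≤ B = 5; zero-pad to 5 bytes: K' = d0 56 05 fb 00.
K' ⊕ ipad = e6 60 33 cd 36.  K' ⊕ opad = 8c 0a 59 a7 5c.
Inner input = (K'⊕ipad) ∥ m = e6 60 33 cd 36 ∥ b1 a3 88 64 6d.
Inner hash: sum = 230+96+51+205+54+177+163+136+100+109 = 1321 → 05 29.
Outer input = (K'⊕opad) ∥ inner = 8c 0a 59 a7 5c ∥ 05 29.
Outer hash (tag): sum = 140+10+89+167+92+5+41 = 544 → 02 20.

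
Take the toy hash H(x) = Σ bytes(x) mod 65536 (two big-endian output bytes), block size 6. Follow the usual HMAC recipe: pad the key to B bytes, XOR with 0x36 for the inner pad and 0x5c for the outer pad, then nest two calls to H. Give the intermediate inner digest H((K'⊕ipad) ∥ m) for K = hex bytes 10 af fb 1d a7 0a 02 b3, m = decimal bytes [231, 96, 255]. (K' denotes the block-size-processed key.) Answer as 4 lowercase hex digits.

Key hex bytes 10 af fb 1d a7 0a 02 b3 is 8 bytes > B = 6, so hash it first: H(key) = 03 3d, then zero-pad to 6 bytes: K' = 03 3d 00 00 00 00.
K' ⊕ ipad = 35 0b 36 36 36 36.
Inner input = 35 0b 36 36 36 36 ∥ e7 60 ff.
Inner hash: sum = 53+11+54+54+54+54+231+96+255 = 862 → 03 5e.

035e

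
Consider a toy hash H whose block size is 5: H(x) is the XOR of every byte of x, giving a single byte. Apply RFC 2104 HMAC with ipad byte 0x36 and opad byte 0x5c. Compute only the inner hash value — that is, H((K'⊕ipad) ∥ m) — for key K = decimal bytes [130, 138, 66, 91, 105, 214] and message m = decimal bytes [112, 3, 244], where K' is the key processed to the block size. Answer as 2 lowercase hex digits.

1f

Key decimal bytes [130, 138, 66, 91, 105, 214] = 82 8a 42 5b 69 d6 is 6 bytes > B = 5, so hash it first: H(key) = ae, then zero-pad to 5 bytes: K' = ae 00 00 00 00.
K' ⊕ ipad = 98 36 36 36 36.
Inner input = 98 36 36 36 36 ∥ 70 03 f4.
Inner hash: XOR 98⊕36⊕36⊕36⊕36⊕70⊕03⊕f4 = 1f.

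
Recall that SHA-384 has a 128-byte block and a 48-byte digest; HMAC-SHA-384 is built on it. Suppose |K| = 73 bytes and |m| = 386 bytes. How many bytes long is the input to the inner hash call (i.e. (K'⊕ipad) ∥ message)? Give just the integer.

514

Key is 73 ≤ 128 bytes, zero-padded: |K'| = 128.
Inner input = (K'⊕ipad) ∥ m → 128 + 386 = 514 bytes.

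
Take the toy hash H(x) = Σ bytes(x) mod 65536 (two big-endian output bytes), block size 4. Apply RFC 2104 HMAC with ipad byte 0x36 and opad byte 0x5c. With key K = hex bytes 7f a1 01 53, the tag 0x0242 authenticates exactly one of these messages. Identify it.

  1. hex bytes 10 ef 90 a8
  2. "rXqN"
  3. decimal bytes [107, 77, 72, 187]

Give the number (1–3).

1

Key hex bytes 7f a1 01 53 is exactly B = 4 bytes: K' = 7f a1 01 53.
K' ⊕ ipad = 49 97 37 65; K' ⊕ opad = 23 fd 5d 0f.
m1: inner = H(49 97 37 65 10 ef 90 a8) = 03 b3; tag = H(23 fd 5d 0f 03 b3) = 0242 ← matches
m2: inner = H(49 97 37 65 72 58 71 4e) = 03 05; tag = H(23 fd 5d 0f 03 05) = 0194
m3: inner = H(49 97 37 65 6b 4d 48 bb) = 03 37; tag = H(23 fd 5d 0f 03 37) = 01c6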